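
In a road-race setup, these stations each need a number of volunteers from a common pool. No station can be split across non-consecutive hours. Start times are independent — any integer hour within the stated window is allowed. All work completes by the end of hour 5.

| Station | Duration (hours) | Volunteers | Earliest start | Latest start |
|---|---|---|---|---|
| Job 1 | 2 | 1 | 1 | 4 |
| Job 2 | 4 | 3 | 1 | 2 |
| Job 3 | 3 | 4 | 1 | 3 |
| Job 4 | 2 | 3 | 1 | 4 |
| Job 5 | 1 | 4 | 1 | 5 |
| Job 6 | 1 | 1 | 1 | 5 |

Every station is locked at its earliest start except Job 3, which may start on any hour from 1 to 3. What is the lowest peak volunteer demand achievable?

12

Job 3@1: h1:16  h2:11  h3:7  h4:3  h5:0 → peak 16
Job 3@2: h1:12  h2:11  h3:7  h4:7  h5:0 → peak 12
Job 3@3: h1:12  h2:7  h3:7  h4:7  h5:4 → peak 12
Best is Job 3@2, peak 12.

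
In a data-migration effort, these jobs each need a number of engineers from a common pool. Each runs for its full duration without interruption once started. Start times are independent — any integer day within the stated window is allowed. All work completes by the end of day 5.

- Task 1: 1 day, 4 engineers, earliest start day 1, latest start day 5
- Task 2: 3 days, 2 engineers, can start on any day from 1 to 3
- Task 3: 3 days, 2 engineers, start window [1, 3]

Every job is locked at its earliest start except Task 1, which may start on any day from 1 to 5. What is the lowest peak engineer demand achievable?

4

Task 1@1: d1:8  d2:4  d3:4  d4:0  d5:0 → peak 8
Task 1@2: d1:4  d2:8  d3:4  d4:0  d5:0 → peak 8
Task 1@3: d1:4  d2:4  d3:8  d4:0  d5:0 → peak 8
Task 1@4: d1:4  d2:4  d3:4  d4:4  d5:0 → peak 4
Task 1@5: d1:4  d2:4  d3:4  d4:0  d5:4 → peak 4
Best is Task 1@4, peak 4.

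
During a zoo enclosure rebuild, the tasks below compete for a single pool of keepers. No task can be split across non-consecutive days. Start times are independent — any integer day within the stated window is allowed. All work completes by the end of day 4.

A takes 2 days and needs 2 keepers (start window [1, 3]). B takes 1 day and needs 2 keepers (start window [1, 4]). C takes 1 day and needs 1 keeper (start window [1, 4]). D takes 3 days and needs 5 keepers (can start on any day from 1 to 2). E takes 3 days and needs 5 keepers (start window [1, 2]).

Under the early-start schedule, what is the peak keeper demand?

15

Early-start schedule: A@1, B@1, C@1, D@1, E@1.
Load per day: day 1: 15, day 2: 12, day 3: 10, day 4: 0.
Peak is 15.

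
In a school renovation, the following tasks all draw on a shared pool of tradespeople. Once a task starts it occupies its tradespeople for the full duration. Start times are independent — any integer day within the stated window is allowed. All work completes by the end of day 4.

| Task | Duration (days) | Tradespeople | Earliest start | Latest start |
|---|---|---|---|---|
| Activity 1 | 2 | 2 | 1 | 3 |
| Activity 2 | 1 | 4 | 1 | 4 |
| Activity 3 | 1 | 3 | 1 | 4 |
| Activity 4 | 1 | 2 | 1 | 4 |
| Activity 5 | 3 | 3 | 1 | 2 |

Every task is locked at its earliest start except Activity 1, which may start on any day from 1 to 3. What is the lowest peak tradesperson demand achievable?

12

Activity 1@1: d1:14  d2:5  d3:3  d4:0 → peak 14
Activity 1@2: d1:12  d2:5  d3:5  d4:0 → peak 12
Activity 1@3: d1:12  d2:3  d3:5  d4:2 → peak 12
Best is Activity 1@2, peak 12.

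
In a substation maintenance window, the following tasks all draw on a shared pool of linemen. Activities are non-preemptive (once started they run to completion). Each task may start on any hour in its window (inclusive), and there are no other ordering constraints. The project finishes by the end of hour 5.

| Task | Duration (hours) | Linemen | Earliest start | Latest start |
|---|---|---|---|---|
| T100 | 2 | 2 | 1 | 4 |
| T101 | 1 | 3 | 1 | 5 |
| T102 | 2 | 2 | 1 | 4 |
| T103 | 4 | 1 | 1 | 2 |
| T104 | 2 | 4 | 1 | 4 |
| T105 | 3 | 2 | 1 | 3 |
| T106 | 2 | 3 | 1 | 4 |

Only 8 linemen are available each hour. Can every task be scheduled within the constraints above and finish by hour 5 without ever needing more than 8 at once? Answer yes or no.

Schedule T100@1, T101@1, T102@1, T103@1, T104@4, T105@3, T106@2: h1:8  h2:8  h3:6  h4:7  h5:6 — peak 8 ≤ 8.

yes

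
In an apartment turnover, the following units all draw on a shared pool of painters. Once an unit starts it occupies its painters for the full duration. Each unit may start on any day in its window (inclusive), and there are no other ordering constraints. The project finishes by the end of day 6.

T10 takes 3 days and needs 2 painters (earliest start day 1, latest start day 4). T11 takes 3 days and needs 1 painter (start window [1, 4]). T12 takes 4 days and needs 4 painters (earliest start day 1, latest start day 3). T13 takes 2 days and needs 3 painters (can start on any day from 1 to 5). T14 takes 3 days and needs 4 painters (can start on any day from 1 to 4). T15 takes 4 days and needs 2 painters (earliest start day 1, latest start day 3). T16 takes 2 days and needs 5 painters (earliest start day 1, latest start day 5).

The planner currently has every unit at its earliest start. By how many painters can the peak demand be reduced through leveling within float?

Early-start peak: d1:21  d2:21  d3:13  d4:6  d5:0  d6:0 ⇒ 21.
Leveled (T10@1, T11@1, T12@1, T13@1, T14@4, T15@3, T16@5): d1:10  d2:10  d3:9  d4:10  d5:11  d6:11 ⇒ 11.
Reduction 21 − 11 = 10.

10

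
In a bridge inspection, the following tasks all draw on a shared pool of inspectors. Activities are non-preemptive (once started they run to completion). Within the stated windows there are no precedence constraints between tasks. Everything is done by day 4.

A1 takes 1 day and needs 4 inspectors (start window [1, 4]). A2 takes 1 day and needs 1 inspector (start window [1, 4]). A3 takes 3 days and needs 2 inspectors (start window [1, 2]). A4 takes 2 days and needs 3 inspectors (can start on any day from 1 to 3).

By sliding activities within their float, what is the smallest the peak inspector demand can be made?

Early-start (A1@1, A2@1, A3@1, A4@1) gives peak 10: d1:10  d2:5  d3:2  d4:0.
Shift A3→2, A4→2.
Schedule A1@1, A2@1, A3@2, A4@2: d1:5  d2:5  d3:5  d4:2 — peak 5.
Total inspector-days = 17 over 4 days ⇒ peak ≥ ⌈17/4⌉ = 5, so 5 is optimal.

5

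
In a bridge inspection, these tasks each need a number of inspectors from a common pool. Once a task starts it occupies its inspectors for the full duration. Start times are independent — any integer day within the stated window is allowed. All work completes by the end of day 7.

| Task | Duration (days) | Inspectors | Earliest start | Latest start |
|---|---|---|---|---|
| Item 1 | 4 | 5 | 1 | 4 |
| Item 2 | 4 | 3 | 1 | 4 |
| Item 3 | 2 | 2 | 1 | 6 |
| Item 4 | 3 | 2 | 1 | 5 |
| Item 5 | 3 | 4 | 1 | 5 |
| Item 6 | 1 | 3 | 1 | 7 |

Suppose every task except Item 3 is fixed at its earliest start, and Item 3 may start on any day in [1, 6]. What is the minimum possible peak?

Item 3@1: d1:19  d2:16  d3:14  d4:8  d5:0  d6:0  d7:0 → peak 19
Item 3@2: d1:17  d2:16  d3:16  d4:8  d5:0  d6:0  d7:0 → peak 17
Item 3@3: d1:17  d2:14  d3:16  d4:10  d5:0  d6:0  d7:0 → peak 17
Item 3@4: d1:17  d2:14  d3:14  d4:10  d5:2  d6:0  d7:0 → peak 17
Item 3@5: d1:17  d2:14  d3:14  d4:8  d5:2  d6:2  d7:0 → peak 17
Item 3@6: d1:17  d2:14  d3:14  d4:8  d5:0  d6:2  d7:2 → peak 17
Best is Item 3@2, peak 17.

17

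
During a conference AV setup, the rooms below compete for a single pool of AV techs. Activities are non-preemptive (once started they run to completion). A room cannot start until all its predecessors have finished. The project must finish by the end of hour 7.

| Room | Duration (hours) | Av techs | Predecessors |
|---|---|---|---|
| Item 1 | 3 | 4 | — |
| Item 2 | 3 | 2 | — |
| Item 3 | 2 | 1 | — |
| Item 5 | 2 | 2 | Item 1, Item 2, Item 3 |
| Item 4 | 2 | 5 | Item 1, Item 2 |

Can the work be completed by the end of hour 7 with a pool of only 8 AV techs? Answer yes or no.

Schedule Item 1@1, Item 2@1, Item 3@4, Item 5@6, Item 4@4: h1:6  h2:6  h3:6  h4:6  h5:6  h6:2  h7:2 — peak 6 ≤ 8.

yes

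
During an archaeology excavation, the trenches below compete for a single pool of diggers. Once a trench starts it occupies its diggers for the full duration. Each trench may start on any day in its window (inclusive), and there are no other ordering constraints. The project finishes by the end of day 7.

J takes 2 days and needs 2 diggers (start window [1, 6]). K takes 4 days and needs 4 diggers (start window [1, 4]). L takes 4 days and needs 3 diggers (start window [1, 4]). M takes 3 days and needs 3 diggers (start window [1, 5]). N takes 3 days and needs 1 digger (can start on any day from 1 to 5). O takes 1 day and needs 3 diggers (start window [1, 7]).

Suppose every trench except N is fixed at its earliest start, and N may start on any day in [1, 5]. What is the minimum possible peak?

15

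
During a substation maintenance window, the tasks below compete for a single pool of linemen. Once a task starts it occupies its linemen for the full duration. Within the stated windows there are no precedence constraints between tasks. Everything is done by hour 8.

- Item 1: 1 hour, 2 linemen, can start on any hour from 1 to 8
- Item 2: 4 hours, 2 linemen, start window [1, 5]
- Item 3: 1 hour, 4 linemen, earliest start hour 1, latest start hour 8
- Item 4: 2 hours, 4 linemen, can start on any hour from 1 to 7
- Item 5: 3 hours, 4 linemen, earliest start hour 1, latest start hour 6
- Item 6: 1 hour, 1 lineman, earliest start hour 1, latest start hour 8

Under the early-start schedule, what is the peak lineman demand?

17

Early-start schedule: Item 1@1, Item 2@1, Item 3@1, Item 4@1, Item 5@1, Item 6@1.
Load per hour: hour 1: 17, hour 2: 10, hour 3: 6, hour 4: 2, hour 5: 0, hour 6: 0, hour 7: 0, hour 8: 0.
Peak is 17.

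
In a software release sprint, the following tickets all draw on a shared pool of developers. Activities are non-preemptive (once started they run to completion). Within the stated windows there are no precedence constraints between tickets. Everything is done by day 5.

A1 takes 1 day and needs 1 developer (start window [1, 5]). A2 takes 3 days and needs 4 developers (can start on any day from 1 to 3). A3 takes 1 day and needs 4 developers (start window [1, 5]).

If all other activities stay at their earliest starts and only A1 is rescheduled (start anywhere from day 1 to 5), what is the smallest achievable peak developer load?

A1@1: d1:9  d2:4  d3:4  d4:0  d5:0 → peak 9
A1@2: d1:8  d2:5  d3:4  d4:0  d5:0 → peak 8
A1@3: d1:8  d2:4  d3:5  d4:0  d5:0 → peak 8
A1@4: d1:8  d2:4  d3:4  d4:1  d5:0 → peak 8
A1@5: d1:8  d2:4  d3:4  d4:0  d5:1 → peak 8
Best is A1@2, peak 8.

8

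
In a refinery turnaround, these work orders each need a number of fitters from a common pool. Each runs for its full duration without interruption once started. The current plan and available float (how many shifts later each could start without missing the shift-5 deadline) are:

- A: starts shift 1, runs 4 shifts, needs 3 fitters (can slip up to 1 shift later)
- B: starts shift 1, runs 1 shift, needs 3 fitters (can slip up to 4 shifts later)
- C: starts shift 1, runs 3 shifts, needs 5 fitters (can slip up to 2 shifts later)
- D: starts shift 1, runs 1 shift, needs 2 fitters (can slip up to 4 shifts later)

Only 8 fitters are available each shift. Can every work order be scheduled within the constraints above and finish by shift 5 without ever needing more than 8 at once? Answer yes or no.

yes

Schedule A@1, B@1, C@2, D@1: s1:8  s2:8  s3:8  s4:8  s5:0 — peak 8 ≤ 8.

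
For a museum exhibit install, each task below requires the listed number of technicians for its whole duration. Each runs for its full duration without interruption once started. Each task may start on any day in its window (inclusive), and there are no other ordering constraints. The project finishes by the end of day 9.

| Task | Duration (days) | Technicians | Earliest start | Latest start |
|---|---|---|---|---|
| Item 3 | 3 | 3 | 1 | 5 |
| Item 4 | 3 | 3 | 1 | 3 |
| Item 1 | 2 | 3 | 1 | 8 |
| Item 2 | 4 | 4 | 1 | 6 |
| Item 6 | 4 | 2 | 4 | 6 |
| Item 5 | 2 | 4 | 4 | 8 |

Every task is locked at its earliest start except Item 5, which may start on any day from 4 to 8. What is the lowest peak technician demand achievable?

13

Item 5@4: d1:13  d2:13  d3:10  d4:10  d5:6  d6:2  d7:2  d8:0  d9:0 → peak 13
Item 5@5: d1:13  d2:13  d3:10  d4:6  d5:6  d6:6  d7:2  d8:0  d9:0 → peak 13
Item 5@6: d1:13  d2:13  d3:10  d4:6  d5:2  d6:6  d7:6  d8:0  d9:0 → peak 13
Item 5@7: d1:13  d2:13  d3:10  d4:6  d5:2  d6:2  d7:6  d8:4  d9:0 → peak 13
Item 5@8: d1:13  d2:13  d3:10  d4:6  d5:2  d6:2  d7:2  d8:4  d9:4 → peak 13
Best is Item 5@4, peak 13.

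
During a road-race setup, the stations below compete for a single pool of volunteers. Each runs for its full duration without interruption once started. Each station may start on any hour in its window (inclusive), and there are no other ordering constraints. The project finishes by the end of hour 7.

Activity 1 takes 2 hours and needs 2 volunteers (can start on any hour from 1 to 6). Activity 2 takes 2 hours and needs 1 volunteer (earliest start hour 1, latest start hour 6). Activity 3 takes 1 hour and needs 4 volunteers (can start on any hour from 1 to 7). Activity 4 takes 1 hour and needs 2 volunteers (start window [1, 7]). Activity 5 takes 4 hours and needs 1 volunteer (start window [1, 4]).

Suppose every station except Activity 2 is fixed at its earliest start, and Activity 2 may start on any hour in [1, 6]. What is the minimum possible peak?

9

Activity 2@1: h1:10  h2:4  h3:1  h4:1  h5:0  h6:0  h7:0 → peak 10
Activity 2@2: h1:9  h2:4  h3:2  h4:1  h5:0  h6:0  h7:0 → peak 9
Activity 2@3: h1:9  h2:3  h3:2  h4:2  h5:0  h6:0  h7:0 → peak 9
Activity 2@4: h1:9  h2:3  h3:1  h4:2  h5:1  h6:0  h7:0 → peak 9
Activity 2@5: h1:9  h2:3  h3:1  h4:1  h5:1  h6:1  h7:0 → peak 9
Activity 2@6: h1:9  h2:3  h3:1  h4:1  h5:0  h6:1  h7:1 → peak 9
Best is Activity 2@2, peak 9.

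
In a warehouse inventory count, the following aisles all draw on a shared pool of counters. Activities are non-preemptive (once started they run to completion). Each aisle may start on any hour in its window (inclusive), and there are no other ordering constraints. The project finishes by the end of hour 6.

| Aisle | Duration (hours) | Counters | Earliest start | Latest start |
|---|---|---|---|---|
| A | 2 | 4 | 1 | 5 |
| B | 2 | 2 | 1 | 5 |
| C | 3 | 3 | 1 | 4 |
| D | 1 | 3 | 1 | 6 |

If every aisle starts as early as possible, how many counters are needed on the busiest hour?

12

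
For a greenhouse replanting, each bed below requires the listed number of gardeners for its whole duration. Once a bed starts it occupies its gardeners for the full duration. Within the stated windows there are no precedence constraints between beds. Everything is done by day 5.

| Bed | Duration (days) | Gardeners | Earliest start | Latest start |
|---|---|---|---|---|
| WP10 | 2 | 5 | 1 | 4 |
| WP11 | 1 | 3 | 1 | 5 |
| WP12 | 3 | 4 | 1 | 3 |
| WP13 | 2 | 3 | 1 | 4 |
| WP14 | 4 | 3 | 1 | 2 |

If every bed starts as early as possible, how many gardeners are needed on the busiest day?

Early-start schedule: WP10@1, WP11@1, WP12@1, WP13@1, WP14@1.
Load per day: day 1: 18, day 2: 15, day 3: 7, day 4: 3, day 5: 0.
Peak is 18.

18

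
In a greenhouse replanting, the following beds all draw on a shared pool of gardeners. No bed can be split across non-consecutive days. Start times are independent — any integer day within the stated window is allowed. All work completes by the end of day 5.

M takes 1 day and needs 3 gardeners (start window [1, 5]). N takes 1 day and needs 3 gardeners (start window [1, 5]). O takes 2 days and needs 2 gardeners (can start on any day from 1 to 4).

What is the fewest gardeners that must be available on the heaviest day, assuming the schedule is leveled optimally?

Early-start (M@1, N@1, O@1) gives peak 8: d1:8  d2:2  d3:0  d4:0  d5:0.
Shift N→2, O→3.
Schedule M@1, N@2, O@3: d1:3  d2:3  d3:2  d4:2  d5:0 — peak 3.

3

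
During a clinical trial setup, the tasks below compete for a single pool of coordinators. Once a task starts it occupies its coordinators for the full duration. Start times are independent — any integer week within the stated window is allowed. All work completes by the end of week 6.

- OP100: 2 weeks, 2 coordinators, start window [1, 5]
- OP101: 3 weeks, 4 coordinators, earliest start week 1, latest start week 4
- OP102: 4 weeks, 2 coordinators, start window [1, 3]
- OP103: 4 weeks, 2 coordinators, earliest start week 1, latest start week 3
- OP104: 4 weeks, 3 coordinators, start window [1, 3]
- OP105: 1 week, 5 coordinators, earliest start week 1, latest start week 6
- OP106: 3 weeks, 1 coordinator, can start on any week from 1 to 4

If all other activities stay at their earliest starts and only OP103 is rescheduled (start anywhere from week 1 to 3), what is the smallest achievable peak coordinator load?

17

OP103@1: w1:19  w2:14  w3:12  w4:7  w5:0  w6:0 → peak 19
OP103@2: w1:17  w2:14  w3:12  w4:7  w5:2  w6:0 → peak 17
OP103@3: w1:17  w2:12  w3:12  w4:7  w5:2  w6:2 → peak 17
Best is OP103@2, peak 17.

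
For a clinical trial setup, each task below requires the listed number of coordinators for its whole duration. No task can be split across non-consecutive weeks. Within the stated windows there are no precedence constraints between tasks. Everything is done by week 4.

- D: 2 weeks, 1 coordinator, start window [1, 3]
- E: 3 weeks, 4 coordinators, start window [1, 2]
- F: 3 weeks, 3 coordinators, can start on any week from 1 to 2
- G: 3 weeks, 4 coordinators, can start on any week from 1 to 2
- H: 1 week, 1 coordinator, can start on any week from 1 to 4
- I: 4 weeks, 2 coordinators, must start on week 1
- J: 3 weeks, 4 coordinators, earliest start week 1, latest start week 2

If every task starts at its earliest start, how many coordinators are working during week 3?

17

At early start, week 3 has: E, F, G, I, J.
Demand: 4 + 3 + 4 + 2 + 4 = 17.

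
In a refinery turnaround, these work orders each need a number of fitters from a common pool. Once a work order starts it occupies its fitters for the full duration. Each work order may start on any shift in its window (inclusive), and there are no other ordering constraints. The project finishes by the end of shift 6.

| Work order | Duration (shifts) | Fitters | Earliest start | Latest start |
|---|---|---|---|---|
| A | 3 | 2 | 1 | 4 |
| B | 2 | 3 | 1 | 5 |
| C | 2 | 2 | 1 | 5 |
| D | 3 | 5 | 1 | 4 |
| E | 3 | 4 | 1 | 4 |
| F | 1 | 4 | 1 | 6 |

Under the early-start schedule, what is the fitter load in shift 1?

At early start, shift 1 has: A, B, C, D, E, F.
Demand: 2 + 3 + 2 + 5 + 4 + 4 = 20.

20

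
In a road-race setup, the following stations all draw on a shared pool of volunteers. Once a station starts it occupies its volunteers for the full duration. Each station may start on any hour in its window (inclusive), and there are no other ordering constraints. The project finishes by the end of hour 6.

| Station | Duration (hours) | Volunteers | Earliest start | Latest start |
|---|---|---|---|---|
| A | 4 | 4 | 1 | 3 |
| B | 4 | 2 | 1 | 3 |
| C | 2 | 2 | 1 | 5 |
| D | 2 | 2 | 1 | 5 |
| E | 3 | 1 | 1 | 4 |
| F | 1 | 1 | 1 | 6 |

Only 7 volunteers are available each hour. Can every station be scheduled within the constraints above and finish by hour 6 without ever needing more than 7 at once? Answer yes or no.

yes

Schedule A@1, B@1, C@5, D@5, E@1, F@4: h1:7  h2:7  h3:7  h4:7  h5:4  h6:4 — peak 7 ≤ 7.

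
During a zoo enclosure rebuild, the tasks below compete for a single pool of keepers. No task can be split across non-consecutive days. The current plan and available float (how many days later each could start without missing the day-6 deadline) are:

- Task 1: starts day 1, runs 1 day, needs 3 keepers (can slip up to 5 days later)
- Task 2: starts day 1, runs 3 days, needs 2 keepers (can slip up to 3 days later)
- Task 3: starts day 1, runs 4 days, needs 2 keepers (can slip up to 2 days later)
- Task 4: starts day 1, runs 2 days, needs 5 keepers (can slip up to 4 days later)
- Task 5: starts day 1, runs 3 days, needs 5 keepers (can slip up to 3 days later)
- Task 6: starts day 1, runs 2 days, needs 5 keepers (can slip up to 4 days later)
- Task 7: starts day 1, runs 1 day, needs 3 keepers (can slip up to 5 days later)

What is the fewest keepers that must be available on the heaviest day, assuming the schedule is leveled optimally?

10

Early-start (Task 1@1, Task 2@1, Task 3@1, Task 4@1, Task 5@1, Task 6@1, Task 7@1) gives peak 25: d1:25  d2:19  d3:9  d4:2  d5:0  d6:0.
Shift Task 4→2, Task 5→4, Task 6→5.
Schedule Task 1@1, Task 2@1, Task 3@1, Task 4@2, Task 5@4, Task 6@5, Task 7@1: d1:10  d2:9  d3:9  d4:7  d5:10  d6:10 — peak 10.
Total keeper-days = 55 over 6 days ⇒ peak ≥ ⌈55/6⌉ = 10, so 10 is optimal.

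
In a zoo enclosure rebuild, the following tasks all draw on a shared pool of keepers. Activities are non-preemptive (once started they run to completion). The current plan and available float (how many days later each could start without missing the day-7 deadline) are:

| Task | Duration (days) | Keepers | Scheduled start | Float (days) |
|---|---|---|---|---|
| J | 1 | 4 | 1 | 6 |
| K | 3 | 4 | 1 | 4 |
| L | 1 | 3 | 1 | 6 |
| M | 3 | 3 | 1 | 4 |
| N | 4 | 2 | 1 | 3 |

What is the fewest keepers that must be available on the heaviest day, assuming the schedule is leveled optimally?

6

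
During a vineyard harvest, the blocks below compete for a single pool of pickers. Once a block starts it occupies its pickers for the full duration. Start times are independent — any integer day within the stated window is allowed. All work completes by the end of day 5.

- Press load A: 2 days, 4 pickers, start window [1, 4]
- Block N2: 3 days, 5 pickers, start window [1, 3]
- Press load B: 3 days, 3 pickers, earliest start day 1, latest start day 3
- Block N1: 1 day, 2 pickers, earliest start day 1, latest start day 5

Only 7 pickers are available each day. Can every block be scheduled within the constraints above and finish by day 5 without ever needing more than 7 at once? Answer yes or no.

no

The minimum achievable peak is 8; 7 < 8, so no feasible schedule stays within the cap.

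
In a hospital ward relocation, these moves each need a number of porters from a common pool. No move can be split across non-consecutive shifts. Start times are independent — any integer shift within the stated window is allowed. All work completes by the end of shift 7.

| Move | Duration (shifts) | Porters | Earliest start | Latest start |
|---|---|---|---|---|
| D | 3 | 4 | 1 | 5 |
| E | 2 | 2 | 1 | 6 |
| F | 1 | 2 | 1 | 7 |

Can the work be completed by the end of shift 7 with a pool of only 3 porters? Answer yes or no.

The minimum achievable peak is 4; 3 < 4, so no feasible schedule stays within the cap.

no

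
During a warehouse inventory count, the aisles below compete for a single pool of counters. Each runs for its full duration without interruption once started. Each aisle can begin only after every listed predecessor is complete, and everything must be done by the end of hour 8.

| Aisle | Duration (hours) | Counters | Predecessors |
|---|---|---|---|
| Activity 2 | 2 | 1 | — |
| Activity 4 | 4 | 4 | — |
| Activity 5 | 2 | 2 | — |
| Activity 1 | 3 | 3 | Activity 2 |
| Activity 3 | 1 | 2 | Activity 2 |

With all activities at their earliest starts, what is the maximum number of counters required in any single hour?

9

Early-start schedule: Activity 2@1, Activity 4@1, Activity 5@1, Activity 1@3, Activity 3@3.
Load per hour: hour 1: 7, hour 2: 7, hour 3: 9, hour 4: 7, hour 5: 3, hour 6: 0, hour 7: 0, hour 8: 0.
Peak is 9.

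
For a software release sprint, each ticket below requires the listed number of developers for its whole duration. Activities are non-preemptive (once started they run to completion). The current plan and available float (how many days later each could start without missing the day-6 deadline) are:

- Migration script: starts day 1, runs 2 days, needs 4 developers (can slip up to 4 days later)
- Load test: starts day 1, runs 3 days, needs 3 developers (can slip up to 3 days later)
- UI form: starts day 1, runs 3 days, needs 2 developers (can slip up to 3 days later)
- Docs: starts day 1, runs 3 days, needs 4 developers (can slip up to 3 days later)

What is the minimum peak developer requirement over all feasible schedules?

Early-start (Migration script@1, Load test@1, UI form@1, Docs@1) gives peak 13: d1:13  d2:13  d3:9  d4:0  d5:0  d6:0.
Shift UI form→3, Docs→4.
Schedule Migration script@1, Load test@1, UI form@3, Docs@4: d1:7  d2:7  d3:5  d4:6  d5:6  d6:4 — peak 7.

7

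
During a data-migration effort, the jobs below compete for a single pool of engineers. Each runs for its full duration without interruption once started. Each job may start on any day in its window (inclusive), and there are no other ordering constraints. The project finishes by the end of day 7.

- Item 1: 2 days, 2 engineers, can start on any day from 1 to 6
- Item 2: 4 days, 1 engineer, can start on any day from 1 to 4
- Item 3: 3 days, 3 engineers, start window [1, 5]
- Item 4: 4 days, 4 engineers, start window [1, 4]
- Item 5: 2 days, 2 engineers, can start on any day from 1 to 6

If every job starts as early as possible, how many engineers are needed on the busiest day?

12

Early-start schedule: Item 1@1, Item 2@1, Item 3@1, Item 4@1, Item 5@1.
Load per day: day 1: 12, day 2: 12, day 3: 8, day 4: 5, day 5: 0, day 6: 0, day 7: 0.
Peak is 12.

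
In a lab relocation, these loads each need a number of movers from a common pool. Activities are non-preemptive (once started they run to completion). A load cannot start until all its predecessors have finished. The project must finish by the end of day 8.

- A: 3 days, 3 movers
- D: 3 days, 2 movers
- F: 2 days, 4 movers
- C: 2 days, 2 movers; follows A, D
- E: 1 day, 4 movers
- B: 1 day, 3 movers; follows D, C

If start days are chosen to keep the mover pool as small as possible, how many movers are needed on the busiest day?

6

Early-start (A@1, D@1, F@1, C@4, E@1, B@6) gives peak 13: d1:13  d2:9  d3:5  d4:2  d5:2  d6:3  d7:0  d8:0.
Shift F→4, E→6, B→7.
Schedule A@1, D@1, F@4, C@4, E@6, B@7: d1:5  d2:5  d3:5  d4:6  d5:6  d6:4  d7:3  d8:0 — peak 6.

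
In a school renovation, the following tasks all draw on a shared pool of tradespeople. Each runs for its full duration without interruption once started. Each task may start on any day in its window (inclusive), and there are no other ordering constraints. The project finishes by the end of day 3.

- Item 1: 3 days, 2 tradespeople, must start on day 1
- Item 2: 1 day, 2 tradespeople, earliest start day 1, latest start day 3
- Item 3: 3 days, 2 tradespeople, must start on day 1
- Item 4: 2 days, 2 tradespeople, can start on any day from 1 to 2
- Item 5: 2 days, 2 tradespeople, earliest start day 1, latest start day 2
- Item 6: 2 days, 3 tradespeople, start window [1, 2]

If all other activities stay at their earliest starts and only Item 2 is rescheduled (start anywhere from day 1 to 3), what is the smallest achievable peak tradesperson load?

Item 2@1: d1:13  d2:11  d3:4 → peak 13
Item 2@2: d1:11  d2:13  d3:4 → peak 13
Item 2@3: d1:11  d2:11  d3:6 → peak 11
Best is Item 2@3, peak 11.

11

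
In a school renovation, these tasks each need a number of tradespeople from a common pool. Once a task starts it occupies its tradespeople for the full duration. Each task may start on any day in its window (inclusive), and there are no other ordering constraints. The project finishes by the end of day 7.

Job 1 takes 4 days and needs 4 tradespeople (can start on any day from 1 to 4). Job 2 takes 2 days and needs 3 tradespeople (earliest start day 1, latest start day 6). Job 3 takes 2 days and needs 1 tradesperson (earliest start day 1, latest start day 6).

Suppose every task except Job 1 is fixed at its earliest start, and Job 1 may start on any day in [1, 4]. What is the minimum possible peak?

Job 1@1: d1:8  d2:8  d3:4  d4:4  d5:0  d6:0  d7:0 → peak 8
Job 1@2: d1:4  d2:8  d3:4  d4:4  d5:4  d6:0  d7:0 → peak 8
Job 1@3: d1:4  d2:4  d3:4  d4:4  d5:4  d6:4  d7:0 → peak 4
Job 1@4: d1:4  d2:4  d3:0  d4:4  d5:4  d6:4  d7:4 → peak 4
Best is Job 1@3, peak 4.

4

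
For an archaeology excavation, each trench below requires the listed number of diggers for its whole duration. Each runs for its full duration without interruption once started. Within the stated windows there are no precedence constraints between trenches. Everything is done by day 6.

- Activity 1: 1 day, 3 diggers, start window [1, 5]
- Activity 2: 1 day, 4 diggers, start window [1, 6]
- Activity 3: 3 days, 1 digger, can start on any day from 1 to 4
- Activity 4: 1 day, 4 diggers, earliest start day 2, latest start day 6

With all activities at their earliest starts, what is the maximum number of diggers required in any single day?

Early-start schedule: Activity 1@1, Activity 2@1, Activity 3@1, Activity 4@2.
Load per day: day 1: 8, day 2: 5, day 3: 1, day 4: 0, day 5: 0, day 6: 0.
Peak is 8.

8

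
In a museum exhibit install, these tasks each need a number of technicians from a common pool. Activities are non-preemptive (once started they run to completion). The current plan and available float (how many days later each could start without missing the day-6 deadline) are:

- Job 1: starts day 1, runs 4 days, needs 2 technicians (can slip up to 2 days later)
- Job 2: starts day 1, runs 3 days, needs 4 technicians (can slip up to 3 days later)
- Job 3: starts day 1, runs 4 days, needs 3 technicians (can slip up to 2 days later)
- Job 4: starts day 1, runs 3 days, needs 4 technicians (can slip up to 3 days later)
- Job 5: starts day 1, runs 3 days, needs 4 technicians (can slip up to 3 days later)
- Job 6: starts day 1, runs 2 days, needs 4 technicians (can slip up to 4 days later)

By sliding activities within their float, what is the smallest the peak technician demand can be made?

13

Early-start (Job 1@1, Job 2@1, Job 3@1, Job 4@1, Job 5@1, Job 6@1) gives peak 21: d1:21  d2:21  d3:17  d4:5  d5:0  d6:0.
Shift Job 5→4, Job 6→4.
Schedule Job 1@1, Job 2@1, Job 3@1, Job 4@1, Job 5@4, Job 6@4: d1:13  d2:13  d3:13  d4:13  d5:8  d6:4 — peak 13.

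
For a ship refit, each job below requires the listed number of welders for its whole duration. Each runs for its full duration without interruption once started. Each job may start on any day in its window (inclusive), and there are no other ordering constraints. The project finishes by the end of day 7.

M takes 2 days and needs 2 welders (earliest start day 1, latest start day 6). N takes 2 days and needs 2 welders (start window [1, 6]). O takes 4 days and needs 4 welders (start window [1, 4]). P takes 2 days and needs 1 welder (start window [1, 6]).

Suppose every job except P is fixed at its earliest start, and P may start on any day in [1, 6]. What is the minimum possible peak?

P@1: d1:9  d2:9  d3:4  d4:4  d5:0  d6:0  d7:0 → peak 9
P@2: d1:8  d2:9  d3:5  d4:4  d5:0  d6:0  d7:0 → peak 9
P@3: d1:8  d2:8  d3:5  d4:5  d5:0  d6:0  d7:0 → peak 8
P@4: d1:8  d2:8  d3:4  d4:5  d5:1  d6:0  d7:0 → peak 8
P@5: d1:8  d2:8  d3:4  d4:4  d5:1  d6:1  d7:0 → peak 8
P@6: d1:8  d2:8  d3:4  d4:4  d5:0  d6:1  d7:1 → peak 8
Best is P@3, peak 8.

8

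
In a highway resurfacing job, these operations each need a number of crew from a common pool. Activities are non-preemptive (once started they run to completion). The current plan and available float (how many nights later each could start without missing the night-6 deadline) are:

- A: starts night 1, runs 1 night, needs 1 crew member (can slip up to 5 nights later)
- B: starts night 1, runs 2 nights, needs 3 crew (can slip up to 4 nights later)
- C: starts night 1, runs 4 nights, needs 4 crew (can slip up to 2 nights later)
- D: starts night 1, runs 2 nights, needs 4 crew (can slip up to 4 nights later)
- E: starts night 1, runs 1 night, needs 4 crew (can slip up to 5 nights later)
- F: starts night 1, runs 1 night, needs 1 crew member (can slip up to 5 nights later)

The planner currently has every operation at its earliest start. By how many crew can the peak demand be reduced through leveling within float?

9

Early-start peak: n1:17  n2:11  n3:4  n4:4  n5:0  n6:0 ⇒ 17.
Leveled (A@1, B@1, C@1, D@3, E@5, F@2): n1:8  n2:8  n3:8  n4:8  n5:4  n6:0 ⇒ 8.
Reduction 17 − 8 = 9.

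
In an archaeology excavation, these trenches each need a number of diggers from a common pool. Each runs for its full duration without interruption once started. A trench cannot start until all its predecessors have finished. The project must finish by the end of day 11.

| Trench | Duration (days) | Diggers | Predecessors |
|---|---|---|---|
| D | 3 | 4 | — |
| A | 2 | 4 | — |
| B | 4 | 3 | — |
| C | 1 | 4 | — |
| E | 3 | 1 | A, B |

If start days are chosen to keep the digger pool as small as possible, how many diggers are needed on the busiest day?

5

Early-start (D@1, A@1, B@1, C@1, E@5) gives peak 15: d1:15  d2:11  d3:7  d4:3  d5:1  d6:1  d7:1  d8:0  d9:0  d10:0  d11:0.
Shift D→7, B→3, C→10, E→7.
Schedule D@7, A@1, B@3, C@10, E@7: d1:4  d2:4  d3:3  d4:3  d5:3  d6:3  d7:5  d8:5  d9:5  d10:4  d11:0 — peak 5.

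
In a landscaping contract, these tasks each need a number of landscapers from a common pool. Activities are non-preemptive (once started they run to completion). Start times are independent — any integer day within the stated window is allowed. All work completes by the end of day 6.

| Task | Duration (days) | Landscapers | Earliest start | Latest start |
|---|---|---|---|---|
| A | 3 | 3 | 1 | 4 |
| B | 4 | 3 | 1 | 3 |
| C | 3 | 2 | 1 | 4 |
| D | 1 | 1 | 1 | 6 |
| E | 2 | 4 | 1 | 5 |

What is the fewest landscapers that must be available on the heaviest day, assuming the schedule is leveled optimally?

Early-start (A@1, B@1, C@1, D@1, E@1) gives peak 13: d1:13  d2:12  d3:8  d4:3  d5:0  d6:0.
Shift C→4, D→4, E→5.
Schedule A@1, B@1, C@4, D@4, E@5: d1:6  d2:6  d3:6  d4:6  d5:6  d6:6 — peak 6.
Total landscaper-days = 36 over 6 days ⇒ peak ≥ ⌈36/6⌉ = 6, so 6 is optimal.

6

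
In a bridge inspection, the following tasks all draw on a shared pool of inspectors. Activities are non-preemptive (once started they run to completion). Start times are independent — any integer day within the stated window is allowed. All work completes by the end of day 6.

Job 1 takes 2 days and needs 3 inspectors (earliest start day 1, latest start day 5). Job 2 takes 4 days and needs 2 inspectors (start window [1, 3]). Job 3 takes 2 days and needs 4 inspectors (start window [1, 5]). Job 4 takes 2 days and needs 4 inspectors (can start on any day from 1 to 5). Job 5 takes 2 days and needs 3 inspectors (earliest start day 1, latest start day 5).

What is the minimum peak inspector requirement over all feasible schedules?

Early-start (Job 1@1, Job 2@1, Job 3@1, Job 4@1, Job 5@1) gives peak 16: d1:16  d2:16  d3:2  d4:2  d5:0  d6:0.
Shift Job 2→3, Job 3→3, Job 4→5.
Schedule Job 1@1, Job 2@3, Job 3@3, Job 4@5, Job 5@1: d1:6  d2:6  d3:6  d4:6  d5:6  d6:6 — peak 6.
Total inspector-days = 36 over 6 days ⇒ peak ≥ ⌈36/6⌉ = 6, so 6 is optimal.

6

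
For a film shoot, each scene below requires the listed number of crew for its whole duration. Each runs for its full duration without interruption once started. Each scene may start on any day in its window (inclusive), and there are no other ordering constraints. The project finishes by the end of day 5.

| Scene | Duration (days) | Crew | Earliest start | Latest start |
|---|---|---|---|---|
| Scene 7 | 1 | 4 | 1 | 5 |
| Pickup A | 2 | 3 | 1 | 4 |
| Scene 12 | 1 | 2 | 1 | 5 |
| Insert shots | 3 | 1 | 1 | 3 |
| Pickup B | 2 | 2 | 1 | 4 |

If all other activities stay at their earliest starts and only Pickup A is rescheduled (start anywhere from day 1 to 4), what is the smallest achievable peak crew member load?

9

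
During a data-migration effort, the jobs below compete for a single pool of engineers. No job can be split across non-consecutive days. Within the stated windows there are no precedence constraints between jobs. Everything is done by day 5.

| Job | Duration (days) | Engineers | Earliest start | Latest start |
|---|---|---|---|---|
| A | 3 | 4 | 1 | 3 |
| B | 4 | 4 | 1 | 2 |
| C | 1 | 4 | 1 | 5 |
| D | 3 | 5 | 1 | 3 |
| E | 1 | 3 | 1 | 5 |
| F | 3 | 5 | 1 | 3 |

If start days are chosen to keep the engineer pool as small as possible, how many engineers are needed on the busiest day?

18

Early-start (A@1, B@1, C@1, D@1, E@1, F@1) gives peak 25: d1:25  d2:18  d3:18  d4:4  d5:0.
Shift E→2, F→3.
Schedule A@1, B@1, C@1, D@1, E@2, F@3: d1:17  d2:16  d3:18  d4:9  d5:5 — peak 18.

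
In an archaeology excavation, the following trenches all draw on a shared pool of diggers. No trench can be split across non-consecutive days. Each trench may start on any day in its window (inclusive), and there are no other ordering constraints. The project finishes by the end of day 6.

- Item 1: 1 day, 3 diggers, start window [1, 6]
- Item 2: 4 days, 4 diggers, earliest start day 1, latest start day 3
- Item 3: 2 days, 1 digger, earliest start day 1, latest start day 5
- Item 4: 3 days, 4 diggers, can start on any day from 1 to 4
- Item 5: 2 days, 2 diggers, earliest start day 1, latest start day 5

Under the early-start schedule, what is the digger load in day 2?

At early start, day 2 has: Item 2, Item 3, Item 4, Item 5.
Demand: 4 + 1 + 4 + 2 = 11.

11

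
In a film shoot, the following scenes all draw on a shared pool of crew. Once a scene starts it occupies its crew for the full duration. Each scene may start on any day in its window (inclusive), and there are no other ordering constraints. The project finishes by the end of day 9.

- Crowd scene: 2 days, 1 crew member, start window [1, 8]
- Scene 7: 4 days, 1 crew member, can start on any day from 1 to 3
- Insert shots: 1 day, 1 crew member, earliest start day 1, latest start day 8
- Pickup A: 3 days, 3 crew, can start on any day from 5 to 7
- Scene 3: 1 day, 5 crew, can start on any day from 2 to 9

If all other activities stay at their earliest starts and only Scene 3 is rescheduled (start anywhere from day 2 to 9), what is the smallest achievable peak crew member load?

Scene 3@2: d1:3  d2:7  d3:1  d4:1  d5:3  d6:3  d7:3  d8:0  d9:0 → peak 7
Scene 3@3: d1:3  d2:2  d3:6  d4:1  d5:3  d6:3  d7:3  d8:0  d9:0 → peak 6
Scene 3@4: d1:3  d2:2  d3:1  d4:6  d5:3  d6:3  d7:3  d8:0  d9:0 → peak 6
Scene 3@5: d1:3  d2:2  d3:1  d4:1  d5:8  d6:3  d7:3  d8:0  d9:0 → peak 8
Scene 3@6: d1:3  d2:2  d3:1  d4:1  d5:3  d6:8  d7:3  d8:0  d9:0 → peak 8
Scene 3@7: d1:3  d2:2  d3:1  d4:1  d5:3  d6:3  d7:8  d8:0  d9:0 → peak 8
Scene 3@8: d1:3  d2:2  d3:1  d4:1  d5:3  d6:3  d7:3  d8:5  d9:0 → peak 5
Scene 3@9: d1:3  d2:2  d3:1  d4:1  d5:3  d6:3  d7:3  d8:0  d9:5 → peak 5
Best is Scene 3@8, peak 5.

5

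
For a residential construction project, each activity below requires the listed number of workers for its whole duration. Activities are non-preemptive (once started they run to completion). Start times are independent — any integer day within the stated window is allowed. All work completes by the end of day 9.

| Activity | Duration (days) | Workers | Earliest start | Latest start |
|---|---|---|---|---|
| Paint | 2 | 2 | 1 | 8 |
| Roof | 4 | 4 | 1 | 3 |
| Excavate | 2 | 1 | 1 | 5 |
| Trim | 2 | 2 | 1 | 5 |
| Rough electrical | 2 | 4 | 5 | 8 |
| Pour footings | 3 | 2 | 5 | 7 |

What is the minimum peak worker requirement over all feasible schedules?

Early-start (Paint@1, Roof@1, Excavate@1, Trim@1, Rough electrical@5, Pour footings@5) gives peak 9: d1:9  d2:9  d3:4  d4:4  d5:6  d6:6  d7:2  d8:0  d9:0.
Shift Excavate→3, Trim→5, Pour footings→7.
Schedule Paint@1, Roof@1, Excavate@3, Trim@5, Rough electrical@5, Pour footings@7: d1:6  d2:6  d3:5  d4:5  d5:6  d6:6  d7:2  d8:2  d9:2 — peak 6.

6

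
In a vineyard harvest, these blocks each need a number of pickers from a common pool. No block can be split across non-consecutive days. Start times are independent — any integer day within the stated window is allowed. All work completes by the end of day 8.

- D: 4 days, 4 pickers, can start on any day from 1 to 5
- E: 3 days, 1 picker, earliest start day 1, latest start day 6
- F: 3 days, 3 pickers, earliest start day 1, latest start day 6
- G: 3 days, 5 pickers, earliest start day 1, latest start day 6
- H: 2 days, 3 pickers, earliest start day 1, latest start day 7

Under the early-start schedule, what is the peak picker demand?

Early-start schedule: D@1, E@1, F@1, G@1, H@1.
Load per day: day 1: 16, day 2: 16, day 3: 13, day 4: 4, day 5: 0, day 6: 0, day 7: 0, day 8: 0.
Peak is 16.

16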